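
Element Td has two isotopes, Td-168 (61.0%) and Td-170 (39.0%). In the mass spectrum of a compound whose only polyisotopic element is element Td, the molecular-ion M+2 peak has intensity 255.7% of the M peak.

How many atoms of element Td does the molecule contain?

The M+2/M ratio from n Td atoms is n · q/p = n · 0.390/0.610.
n = 2.557 × 0.610/0.390 = 4.00 ≈ 4

4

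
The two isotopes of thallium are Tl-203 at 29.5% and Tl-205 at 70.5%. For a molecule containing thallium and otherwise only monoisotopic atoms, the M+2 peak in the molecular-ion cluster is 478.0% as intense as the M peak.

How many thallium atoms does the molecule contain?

The M+2/M ratio from n Tl atoms is n · q/p = n · 0.705/0.295.
n = 4.780 × 0.295/0.705 = 2.00 ≈ 2

2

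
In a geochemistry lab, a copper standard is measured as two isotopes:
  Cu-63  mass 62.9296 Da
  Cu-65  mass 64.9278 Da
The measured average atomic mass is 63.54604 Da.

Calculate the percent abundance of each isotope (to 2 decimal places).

Cu-63: 69.15%, Cu-65: 30.85%

Let x be the fractional abundance of Cu-63; then Cu-65 has abundance 1 − x.
62.9296·x + 64.9278·(1 − x) = 63.54604
(62.9296 − 64.9278)·x = 63.54604 − 64.9278
x = -1.38176 / -1.9982 = 0.69150 → 69.15% Cu-63, 30.85% Cu-65.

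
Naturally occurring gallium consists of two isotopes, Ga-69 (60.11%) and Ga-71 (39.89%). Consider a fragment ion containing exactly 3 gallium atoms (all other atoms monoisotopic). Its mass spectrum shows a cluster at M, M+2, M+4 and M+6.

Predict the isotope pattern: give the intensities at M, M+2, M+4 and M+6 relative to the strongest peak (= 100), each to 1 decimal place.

Each Ga atom is independently Ga-69 (p = 0.6011) or Ga-71 (q = 0.3989); the cluster is the binomial expansion (p + q)^3.
P(M) = 0.6011^3 = 0.217190
P(M+2) = 3 × 0.6011^2 × 0.3989^1 = 0.432393
P(M+4) = 3 × 0.6011^1 × 0.3989^2 = 0.286943
P(M+6) = 0.3989^3 = 0.063473
The M+2 peak is largest (0.432393); scaling to 100 gives 50.2 : 100.0 : 66.4 : 14.7.

50.2 : 100.0 : 66.4 : 14.7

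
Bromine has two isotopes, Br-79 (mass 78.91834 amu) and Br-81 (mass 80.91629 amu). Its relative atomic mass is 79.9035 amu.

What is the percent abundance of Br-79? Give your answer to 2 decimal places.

With x = fraction of Br-79 (so Br-81 is 1 − x):
78.91834·x + 80.91629·(1 − x) = 79.9035
(78.91834 − 80.91629)·x = 79.9035 − 80.91629
x = -1.01279 / -1.99795 = 0.50691 → 50.69% Br-79, 49.31% Br-81.

50.69%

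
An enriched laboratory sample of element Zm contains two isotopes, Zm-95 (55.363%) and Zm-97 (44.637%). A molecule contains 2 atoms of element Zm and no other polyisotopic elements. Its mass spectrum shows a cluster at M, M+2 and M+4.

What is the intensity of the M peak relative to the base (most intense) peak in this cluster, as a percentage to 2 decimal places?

62.01%

(0.55363 + 0.44637)^2 gives M 0.3065, M+2 0.4942, M+4 0.1992; the largest is M+2.
P(M+2) = C(2,1) × 0.55363^1 × 0.44637^1 = 2 × 0.55363 × 0.44637 = 0.494248 (base)
P(M) = C(2,0) × 0.55363^2 × 0.44637^0 = 1 × 0.30650618 × 1.0000 = 0.306506
Relative intensity = 0.306506 / 0.494248 × 100 = 62.01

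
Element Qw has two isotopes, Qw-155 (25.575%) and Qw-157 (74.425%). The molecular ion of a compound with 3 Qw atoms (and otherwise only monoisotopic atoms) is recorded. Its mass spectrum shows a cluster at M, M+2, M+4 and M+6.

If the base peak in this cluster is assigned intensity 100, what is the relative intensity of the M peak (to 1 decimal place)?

(0.25575 + 0.74425)^3 gives M 0.0167, M+2 0.1460, M+4 0.4250, M+6 0.4122; the largest is M+4.
P(M+4) = C(3,2) × 0.25575^1 × 0.74425^2 = 3 × 0.25575 × 0.55390806 = 0.424986 (base)
P(M) = C(3,0) × 0.25575^3 × 0.74425^0 = 1 × 0.01672811 × 1.0000 = 0.016728
Relative intensity = 0.016728 / 0.424986 × 100 = 3.9

3.9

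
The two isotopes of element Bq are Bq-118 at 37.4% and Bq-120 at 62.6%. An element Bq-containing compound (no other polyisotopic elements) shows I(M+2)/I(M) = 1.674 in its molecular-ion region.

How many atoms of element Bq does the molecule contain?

For n independent Bq atoms, I(M+2)/I(M) = n · (abundance Bq-120) / (abundance Bq-118) = n · 0.626/0.374.
n = 1.674 × 0.374/0.626 = 1.00 ≈ 1

1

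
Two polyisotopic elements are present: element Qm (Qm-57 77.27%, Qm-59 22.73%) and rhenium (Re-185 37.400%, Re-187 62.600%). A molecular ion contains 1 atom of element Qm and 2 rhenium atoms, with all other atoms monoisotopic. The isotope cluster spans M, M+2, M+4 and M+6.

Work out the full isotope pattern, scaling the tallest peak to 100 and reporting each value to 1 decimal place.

26.4 : 96.2 : 100.0 : 21.8

Element Qm pattern (n=1): 0.7727 : 0.2273
Rhenium pattern (n=2): 0.139876 : 0.468248 : 0.391876
Convolve the two distributions (both contribute in 2-u steps):
  M: 0.7727×0.139876 = 0.108082
  M+2: 0.7727×0.468248 + 0.2273×0.139876 = 0.393609
  M+4: 0.7727×0.391876 + 0.2273×0.468248 = 0.409235
  M+6: 0.2273×0.391876 = 0.089073
Scale to base peak (0.409235) = 100: 26.4 : 96.2 : 100.0 : 21.8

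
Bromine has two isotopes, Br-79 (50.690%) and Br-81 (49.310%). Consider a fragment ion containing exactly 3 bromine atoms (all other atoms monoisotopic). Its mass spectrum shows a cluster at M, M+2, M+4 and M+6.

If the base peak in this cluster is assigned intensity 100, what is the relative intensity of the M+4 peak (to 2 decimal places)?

Binomial terms of (0.50690 + 0.49310)^3: M 0.1302, M+2 0.3801, M+4 0.3698, M+6 0.1199 → M+2 is the base peak.
P(M+2) = C(3,1) × 0.50690^2 × 0.49310^1 = 3 × 0.25694761 × 0.4931 = 0.380103 (base)
P(M+4) = C(3,2) × 0.50690^1 × 0.49310^2 = 3 × 0.5069 × 0.24314761 = 0.369755
Relative intensity = 0.369755 / 0.380103 × 100 = 97.28

97.28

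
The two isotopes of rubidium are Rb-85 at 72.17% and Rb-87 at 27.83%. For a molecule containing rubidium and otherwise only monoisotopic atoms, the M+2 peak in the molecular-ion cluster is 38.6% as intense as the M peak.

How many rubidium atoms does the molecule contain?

The M+2/M ratio from n Rb atoms is n · q/p = n · 0.2783/0.7217.
n = 0.386 × 0.7217/0.2783 = 1.00 ≈ 1

1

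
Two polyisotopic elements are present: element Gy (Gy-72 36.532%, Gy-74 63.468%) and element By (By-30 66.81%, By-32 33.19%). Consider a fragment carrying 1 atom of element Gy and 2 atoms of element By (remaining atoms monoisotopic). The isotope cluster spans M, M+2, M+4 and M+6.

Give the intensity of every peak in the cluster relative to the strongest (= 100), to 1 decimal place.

36.6 : 100.0 : 72.2 : 15.7

Element Gy pattern (n=1): 0.36532 : 0.63468
Element By pattern (n=2): 0.44635761 : 0.44348478 : 0.11015761
Convolve the two distributions (both contribute in 2-u steps):
  M: 0.36532×0.44635761 = 0.163063
  M+2: 0.36532×0.44348478 + 0.63468×0.44635761 = 0.445308
  M+4: 0.36532×0.11015761 + 0.63468×0.44348478 = 0.321714
  M+6: 0.63468×0.11015761 = 0.069915
Scale to base peak (0.445308) = 100: 36.6 : 100.0 : 72.2 : 15.7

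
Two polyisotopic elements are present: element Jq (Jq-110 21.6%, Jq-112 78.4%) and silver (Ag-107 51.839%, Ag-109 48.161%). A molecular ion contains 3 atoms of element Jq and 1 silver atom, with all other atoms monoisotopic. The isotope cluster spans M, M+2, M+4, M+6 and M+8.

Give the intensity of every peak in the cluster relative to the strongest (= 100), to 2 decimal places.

Element Jq pattern (n=3): 0.0100777 : 0.10973491 : 0.39829709 : 0.4818903
Silver pattern (n=1): 0.51839 : 0.48161
Convolve the two distributions (both contribute in 2-u steps):
  M: 0.0100777×0.51839 = 0.005224
  M+2: 0.0100777×0.48161 + 0.10973491×0.51839 = 0.061739
  M+4: 0.10973491×0.48161 + 0.39829709×0.51839 = 0.259323
  M+6: 0.39829709×0.48161 + 0.4818903×0.51839 = 0.441631
  M+8: 0.4818903×0.48161 = 0.232083
Scale to base peak (0.441631) = 100: 1.18 : 13.98 : 58.72 : 100.00 : 52.55

1.18 : 13.98 : 58.72 : 100.00 : 52.55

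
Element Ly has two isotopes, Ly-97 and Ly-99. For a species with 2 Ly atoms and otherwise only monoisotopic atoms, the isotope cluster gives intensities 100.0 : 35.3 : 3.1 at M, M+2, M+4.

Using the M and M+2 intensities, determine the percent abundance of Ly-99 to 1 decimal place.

15.0%

Write p for the Ly-97 fraction. I(M+2)/I(M) = [C(2,1)·p^1·(1−p)] / p^2 = 2·(1−p)/p = 35.3/100.0 = 0.3530
(1−p)/p = 0.3530/2 = 0.1765  ⇒  p = 1/(1 + 0.1765) = 0.8500
Ly-97: 85.0%, Ly-99: 15.0%.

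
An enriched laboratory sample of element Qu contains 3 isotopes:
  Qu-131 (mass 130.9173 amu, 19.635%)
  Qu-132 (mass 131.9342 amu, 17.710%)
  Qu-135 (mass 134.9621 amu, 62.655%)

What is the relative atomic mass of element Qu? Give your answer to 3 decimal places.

133.632 amu

Average mass = Σ (abundance × isotope mass) = 0.19635 × 130.9173 + 0.17710 × 131.9342 + 0.62655 × 134.9621
= 25.70561 + 23.36555 + 84.56050 = 133.63166 amu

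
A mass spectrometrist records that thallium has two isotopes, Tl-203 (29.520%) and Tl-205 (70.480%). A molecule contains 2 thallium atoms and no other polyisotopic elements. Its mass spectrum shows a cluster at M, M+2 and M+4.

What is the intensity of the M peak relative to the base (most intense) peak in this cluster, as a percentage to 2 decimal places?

Binomial terms of (0.29520 + 0.70480)^2: M 0.0871, M+2 0.4161, M+4 0.4967 → M+4 is the base peak.
P(M+4) = C(2,2) × 0.29520^0 × 0.70480^2 = 1 × 1.0000 × 0.49674304 = 0.496743 (base)
P(M) = C(2,0) × 0.29520^2 × 0.70480^0 = 1 × 0.08714304 × 1.0000 = 0.087143
Relative intensity = 0.087143 / 0.496743 × 100 = 17.54

17.54%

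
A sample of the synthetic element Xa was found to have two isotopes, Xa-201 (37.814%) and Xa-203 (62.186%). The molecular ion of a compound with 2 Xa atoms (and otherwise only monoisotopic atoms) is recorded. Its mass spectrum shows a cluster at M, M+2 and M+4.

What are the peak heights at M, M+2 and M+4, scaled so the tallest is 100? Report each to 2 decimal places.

Each Xa atom is independently Xa-201 (p = 0.37814) or Xa-203 (q = 0.62186); the cluster is the binomial expansion (p + q)^2.
P(M) = 0.37814^2 = 0.142990
P(M+2) = 2 × 0.37814^1 × 0.62186^1 = 0.470300
P(M+4) = 0.62186^2 = 0.386710
The M+2 peak is largest (0.470300); scaling to 100 gives 30.40 : 100.00 : 82.23.

30.40 : 100.00 : 82.23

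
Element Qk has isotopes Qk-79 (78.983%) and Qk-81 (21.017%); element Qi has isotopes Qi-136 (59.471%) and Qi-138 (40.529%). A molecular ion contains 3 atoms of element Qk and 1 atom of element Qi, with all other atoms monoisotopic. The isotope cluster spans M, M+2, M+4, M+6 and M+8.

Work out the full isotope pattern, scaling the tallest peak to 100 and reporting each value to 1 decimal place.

Element Qk pattern (n=3): 0.49272078 : 0.39333195 : 0.10466376 : 0.00928351
Element Qi pattern (n=1): 0.59471 : 0.40529
Convolve the two distributions (both contribute in 2-u steps):
  M: 0.49272078×0.59471 = 0.293026
  M+2: 0.49272078×0.40529 + 0.39333195×0.59471 = 0.433613
  M+4: 0.39333195×0.40529 + 0.10466376×0.59471 = 0.221658
  M+6: 0.10466376×0.40529 + 0.00928351×0.59471 = 0.047940
  M+8: 0.00928351×0.40529 = 0.003763
Scale to base peak (0.433613) = 100: 67.6 : 100.0 : 51.1 : 11.1 : 0.9

67.6 : 100.0 : 51.1 : 11.1 : 0.9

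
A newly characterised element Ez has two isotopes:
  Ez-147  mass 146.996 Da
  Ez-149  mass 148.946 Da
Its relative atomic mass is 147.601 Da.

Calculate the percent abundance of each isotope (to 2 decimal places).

Let x be the fractional abundance of Ez-147; then Ez-149 has abundance 1 − x.
146.996·x + 148.946·(1 − x) = 147.601
(146.996 − 148.946)·x = 147.601 − 148.946
x = -1.345 / -1.950 = 0.68974 → 68.97% Ez-147, 31.03% Ez-149.

Ez-147: 68.97%, Ez-149: 31.03%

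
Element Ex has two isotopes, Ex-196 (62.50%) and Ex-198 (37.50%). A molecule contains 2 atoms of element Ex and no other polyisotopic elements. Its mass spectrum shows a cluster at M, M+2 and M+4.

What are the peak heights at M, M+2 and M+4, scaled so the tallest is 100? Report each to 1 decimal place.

83.3 : 100.0 : 30.0

The 2 Ex atoms are independent, so intensities follow the terms of (0.6250 + 0.3750)^2.
P(M) = 0.6250^2 = 0.390625
P(M+2) = 2 × 0.6250^1 × 0.3750^1 = 0.468750
P(M+4) = 0.3750^2 = 0.140625
The M+2 peak is largest (0.468750); scaling to 100 gives 83.3 : 100.0 : 30.0.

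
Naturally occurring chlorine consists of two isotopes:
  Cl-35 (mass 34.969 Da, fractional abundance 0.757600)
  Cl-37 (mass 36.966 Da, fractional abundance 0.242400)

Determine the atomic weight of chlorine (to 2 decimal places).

Weight each isotope mass by its fractional abundance: 0.757600 × 34.969 + 0.242400 × 36.966
= 26.4925 + 8.9606 = 35.4531 Da

35.45 Da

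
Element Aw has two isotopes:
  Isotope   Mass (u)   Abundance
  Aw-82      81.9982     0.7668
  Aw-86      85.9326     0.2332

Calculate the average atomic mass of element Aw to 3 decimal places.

Average mass = Σ (abundance × isotope mass) = 0.7668 × 81.9982 + 0.2332 × 85.9326
= 62.87622 + 20.03948 = 82.91570 u

82.916 u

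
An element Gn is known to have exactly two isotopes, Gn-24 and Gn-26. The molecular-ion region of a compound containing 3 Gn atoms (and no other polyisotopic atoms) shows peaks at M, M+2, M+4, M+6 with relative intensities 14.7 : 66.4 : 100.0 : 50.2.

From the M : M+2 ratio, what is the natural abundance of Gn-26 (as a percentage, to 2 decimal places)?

60.09%

If p is the fraction of Gn that is Gn-24, then I(M+2)/I(M) = [C(3,1)·p^2·(1−p)] / p^3 = 3·(1−p)/p = 66.4/14.7 = 4.5170
(1−p)/p = 4.5170/3 = 1.5057  ⇒  p = 1/(1 + 1.5057) = 0.3991
Gn-24: 39.91%, Gn-26: 60.09%.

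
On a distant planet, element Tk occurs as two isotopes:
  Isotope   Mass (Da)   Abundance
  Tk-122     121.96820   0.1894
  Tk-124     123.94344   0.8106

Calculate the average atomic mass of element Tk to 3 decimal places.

The abundance-weighted mean is 0.1894 × 121.96820 + 0.8106 × 123.94344
= 23.100777 + 100.468552 = 123.569329 Da

123.569 Da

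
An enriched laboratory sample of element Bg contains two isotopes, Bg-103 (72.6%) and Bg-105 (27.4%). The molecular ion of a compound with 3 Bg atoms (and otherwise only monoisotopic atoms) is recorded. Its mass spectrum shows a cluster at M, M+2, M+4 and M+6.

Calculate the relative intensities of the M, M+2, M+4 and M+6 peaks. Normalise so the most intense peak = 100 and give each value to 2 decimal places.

Expanding (0.726 + 0.274)^3:
P(M) = 0.726^3 = 0.382657
P(M+2) = 3 × 0.726^2 × 0.274^1 = 0.433256
P(M+4) = 3 × 0.726^1 × 0.274^2 = 0.163516
P(M+6) = 0.274^3 = 0.020571
The M+2 peak is largest (0.433256); scaling to 100 gives 88.32 : 100.00 : 37.74 : 4.75.

88.32 : 100.00 : 37.74 : 4.75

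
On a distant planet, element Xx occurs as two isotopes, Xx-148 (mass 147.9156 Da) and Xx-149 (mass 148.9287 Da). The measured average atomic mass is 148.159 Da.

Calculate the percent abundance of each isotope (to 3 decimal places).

Writing the weighted mean with unknown fraction x of Xx-148:
147.9156·x + 148.9287·(1 − x) = 148.159
(147.9156 − 148.9287)·x = 148.159 − 148.9287
x = -0.7697 / -1.0131 = 0.75975 → 75.975% Xx-148, 24.025% Xx-149.

Xx-148: 75.975%, Xx-149: 24.025%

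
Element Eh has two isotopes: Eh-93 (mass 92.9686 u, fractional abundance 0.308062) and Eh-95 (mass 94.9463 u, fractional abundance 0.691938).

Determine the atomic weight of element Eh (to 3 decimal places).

The abundance-weighted mean is 0.308062 × 92.9686 + 0.691938 × 94.9463
= 28.64009 + 65.69695 = 94.33704 u

94.337 u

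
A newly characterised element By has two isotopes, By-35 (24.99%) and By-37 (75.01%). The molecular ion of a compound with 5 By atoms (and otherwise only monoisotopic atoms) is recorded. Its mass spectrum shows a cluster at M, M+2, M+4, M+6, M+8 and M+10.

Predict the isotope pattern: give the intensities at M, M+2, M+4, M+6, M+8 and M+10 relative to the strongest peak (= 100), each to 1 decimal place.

Each By atom is independently By-35 (p = 0.2499) or By-37 (q = 0.7501); the cluster is the binomial expansion (p + q)^5.
P(M) = 0.2499^5 = 0.000975
P(M+2) = 5 × 0.2499^4 × 0.7501^1 = 0.014627
P(M+4) = 10 × 0.2499^3 × 0.7501^2 = 0.087809
P(M+6) = 10 × 0.2499^2 × 0.7501^3 = 0.263566
P(M+8) = 5 × 0.2499^1 × 0.7501^4 = 0.395561
P(M+10) = 0.7501^5 = 0.237463
The M+8 peak is largest (0.395561); scaling to 100 gives 0.2 : 3.7 : 22.2 : 66.6 : 100.0 : 60.0.

0.2 : 3.7 : 22.2 : 66.6 : 100.0 : 60.0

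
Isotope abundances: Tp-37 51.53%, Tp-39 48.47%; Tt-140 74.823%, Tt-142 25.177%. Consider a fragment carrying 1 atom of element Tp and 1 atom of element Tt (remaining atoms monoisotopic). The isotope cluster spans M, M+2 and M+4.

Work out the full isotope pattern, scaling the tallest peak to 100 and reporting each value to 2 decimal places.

Element Tp pattern (n=1): 0.5153 : 0.4847
Element Tt pattern (n=1): 0.74823 : 0.25177
Convolve the two distributions (both contribute in 2-u steps):
  M: 0.5153×0.74823 = 0.385563
  M+2: 0.5153×0.25177 + 0.4847×0.74823 = 0.492404
  M+4: 0.4847×0.25177 = 0.122033
Scale to base peak (0.492404) = 100: 78.30 : 100.00 : 24.78

78.30 : 100.00 : 24.78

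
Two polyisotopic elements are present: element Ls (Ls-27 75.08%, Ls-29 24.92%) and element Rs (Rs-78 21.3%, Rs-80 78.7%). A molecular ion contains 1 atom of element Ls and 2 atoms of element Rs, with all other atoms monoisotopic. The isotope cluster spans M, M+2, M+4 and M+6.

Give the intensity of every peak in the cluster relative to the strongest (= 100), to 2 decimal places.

Element Ls pattern (n=1): 0.7508 : 0.2492
Element Rs pattern (n=2): 0.045369 : 0.335262 : 0.619369
Convolve the two distributions (both contribute in 2-u steps):
  M: 0.7508×0.045369 = 0.034063
  M+2: 0.7508×0.335262 + 0.2492×0.045369 = 0.263021
  M+4: 0.7508×0.619369 + 0.2492×0.335262 = 0.548570
  M+6: 0.2492×0.619369 = 0.154347
Scale to base peak (0.548570) = 100: 6.21 : 47.95 : 100.00 : 28.14

6.21 : 47.95 : 100.00 : 28.14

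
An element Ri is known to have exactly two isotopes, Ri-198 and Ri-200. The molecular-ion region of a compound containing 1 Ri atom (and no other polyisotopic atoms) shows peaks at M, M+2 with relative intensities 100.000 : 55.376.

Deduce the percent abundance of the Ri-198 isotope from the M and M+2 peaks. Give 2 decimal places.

If p is the fraction of Ri that is Ri-198, then I(M+2)/I(M) = [C(1,1)·p^0·(1−p)] / p^1 = 1·(1−p)/p = 55.376/100.000 = 0.5538
(1−p)/p = 0.5538/1 = 0.5538  ⇒  p = 1/(1 + 0.5538) = 0.6436
Ri-198: 64.36%, Ri-200: 35.64%.

64.36%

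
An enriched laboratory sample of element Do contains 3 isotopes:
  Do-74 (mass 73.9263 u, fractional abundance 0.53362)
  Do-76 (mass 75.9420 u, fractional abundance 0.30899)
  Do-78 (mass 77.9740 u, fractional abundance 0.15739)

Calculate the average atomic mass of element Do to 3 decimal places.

Ar = Σ fᵢ·mᵢ = 0.53362 × 73.9263 + 0.30899 × 75.9420 + 0.15739 × 77.9740
= 39.44855 + 23.46532 + 12.27233 = 75.18620 u

75.186 u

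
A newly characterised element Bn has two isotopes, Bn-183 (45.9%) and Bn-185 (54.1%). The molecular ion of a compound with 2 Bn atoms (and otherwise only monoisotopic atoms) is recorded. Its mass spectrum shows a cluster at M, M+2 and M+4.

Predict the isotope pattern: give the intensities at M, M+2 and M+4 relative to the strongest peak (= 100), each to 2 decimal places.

Each Bn atom is independently Bn-183 (p = 0.459) or Bn-185 (q = 0.541); the cluster is the binomial expansion (p + q)^2.
P(M) = 0.459^2 = 0.210681
P(M+2) = 2 × 0.459^1 × 0.541^1 = 0.496638
P(M+4) = 0.541^2 = 0.292681
The M+2 peak is largest (0.496638); scaling to 100 gives 42.42 : 100.00 : 58.93.

42.42 : 100.00 : 58.93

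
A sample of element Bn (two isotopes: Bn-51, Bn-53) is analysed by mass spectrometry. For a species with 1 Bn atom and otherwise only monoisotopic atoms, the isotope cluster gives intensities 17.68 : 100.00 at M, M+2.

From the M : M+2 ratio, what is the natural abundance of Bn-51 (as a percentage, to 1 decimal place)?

If p is the fraction of Bn that is Bn-51, then I(M+2)/I(M) = [C(1,1)·p^0·(1−p)] / p^1 = 1·(1−p)/p = 100.00/17.68 = 5.6561
(1−p)/p = 5.6561/1 = 5.6561  ⇒  p = 1/(1 + 5.6561) = 0.1502
Bn-51: 15.0%, Bn-53: 85.0%.

15.0%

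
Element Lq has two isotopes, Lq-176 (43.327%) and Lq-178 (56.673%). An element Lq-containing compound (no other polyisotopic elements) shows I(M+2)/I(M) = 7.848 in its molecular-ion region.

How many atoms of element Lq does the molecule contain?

6

For n independent Lq atoms, I(M+2)/I(M) = n · (abundance Lq-178) / (abundance Lq-176) = n · 0.56673/0.43327.
n = 7.848 × 0.43327/0.56673 = 6.00 ≈ 6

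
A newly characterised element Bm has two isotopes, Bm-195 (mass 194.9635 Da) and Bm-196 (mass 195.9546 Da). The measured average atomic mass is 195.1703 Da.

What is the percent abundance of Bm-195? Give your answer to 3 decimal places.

79.134%

With x = fraction of Bm-195 (so Bm-196 is 1 − x):
194.9635·x + 195.9546·(1 − x) = 195.1703
(194.9635 − 195.9546)·x = 195.1703 − 195.9546
x = -0.7843 / -0.9911 = 0.79134 → 79.134% Bm-195, 20.866% Bm-196.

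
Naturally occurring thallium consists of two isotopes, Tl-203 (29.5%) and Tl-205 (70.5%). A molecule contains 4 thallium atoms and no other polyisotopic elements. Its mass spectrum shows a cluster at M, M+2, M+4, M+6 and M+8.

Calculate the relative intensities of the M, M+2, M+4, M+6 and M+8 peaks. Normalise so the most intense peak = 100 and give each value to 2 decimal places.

Each Tl atom is independently Tl-203 (p = 0.295) or Tl-205 (q = 0.705); the cluster is the binomial expansion (p + q)^4.
P(M) = 0.295^4 = 0.007573
P(M+2) = 4 × 0.295^3 × 0.705^1 = 0.072396
P(M+4) = 6 × 0.295^2 × 0.705^2 = 0.259522
P(M+6) = 4 × 0.295^1 × 0.705^3 = 0.413475
P(M+8) = 0.705^4 = 0.247034
The M+6 peak is largest (0.413475); scaling to 100 gives 1.83 : 17.51 : 62.77 : 100.00 : 59.75.

1.83 : 17.51 : 62.77 : 100.00 : 59.75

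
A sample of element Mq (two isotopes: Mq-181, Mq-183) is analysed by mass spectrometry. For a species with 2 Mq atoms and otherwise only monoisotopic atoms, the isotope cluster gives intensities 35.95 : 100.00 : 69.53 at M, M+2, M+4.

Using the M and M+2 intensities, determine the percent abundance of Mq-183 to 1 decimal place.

58.2%

If p is the fraction of Mq that is Mq-181, then I(M+2)/I(M) = [C(2,1)·p^1·(1−p)] / p^2 = 2·(1−p)/p = 100.00/35.95 = 2.7816
(1−p)/p = 2.7816/2 = 1.3908  ⇒  p = 1/(1 + 1.3908) = 0.4183
Mq-181: 41.8%, Mq-183: 58.2%.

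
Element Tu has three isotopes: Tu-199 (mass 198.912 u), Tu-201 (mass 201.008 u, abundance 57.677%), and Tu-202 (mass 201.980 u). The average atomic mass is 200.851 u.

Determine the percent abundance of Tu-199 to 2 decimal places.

Let x and y be the fractions of Tu-199 and Tu-202. Then x + y = 1 − 0.57677 = 0.42323 and 198.912x + 201.980y = 200.851 − 0.57677×201.008 = 84.91561584.
Substituting: 198.912x + 201.980(0.42323 − x) = 84.91561584
(198.912 − 201.980)x = -0.56837956  ⇒  x = 0.18526, y = 0.23797
Tu-199: 18.53%, Tu-202: 23.80%.

18.53%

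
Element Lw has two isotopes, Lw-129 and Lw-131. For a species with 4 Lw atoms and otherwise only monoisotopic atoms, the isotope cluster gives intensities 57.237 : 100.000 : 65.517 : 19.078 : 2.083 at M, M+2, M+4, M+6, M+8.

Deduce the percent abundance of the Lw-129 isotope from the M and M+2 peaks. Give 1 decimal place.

69.6%

Let p = fractional abundance of Lw-129. I(M+2)/I(M) = [C(4,1)·p^3·(1−p)] / p^4 = 4·(1−p)/p = 100.000/57.237 = 1.7471
(1−p)/p = 1.7471/4 = 0.4368  ⇒  p = 1/(1 + 0.4368) = 0.6960
Lw-129: 69.6%, Lw-131: 30.4%.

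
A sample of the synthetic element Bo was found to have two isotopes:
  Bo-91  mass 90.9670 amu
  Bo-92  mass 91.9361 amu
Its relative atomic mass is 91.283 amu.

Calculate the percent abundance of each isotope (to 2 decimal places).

Writing the weighted mean with unknown fraction x of Bo-91:
90.9670·x + 91.9361·(1 − x) = 91.283
(90.9670 − 91.9361)·x = 91.283 − 91.9361
x = -0.6531 / -0.9691 = 0.67392 → 67.39% Bo-91, 32.61% Bo-92.

Bo-91: 67.39%, Bo-92: 32.61%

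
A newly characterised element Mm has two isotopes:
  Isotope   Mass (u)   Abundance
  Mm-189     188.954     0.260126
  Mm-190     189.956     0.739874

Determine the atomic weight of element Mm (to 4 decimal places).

189.6954 u

Weight each isotope mass by its fractional abundance: 0.260126 × 188.954 + 0.739874 × 189.956
= 49.15185 + 140.54351 = 189.69536 u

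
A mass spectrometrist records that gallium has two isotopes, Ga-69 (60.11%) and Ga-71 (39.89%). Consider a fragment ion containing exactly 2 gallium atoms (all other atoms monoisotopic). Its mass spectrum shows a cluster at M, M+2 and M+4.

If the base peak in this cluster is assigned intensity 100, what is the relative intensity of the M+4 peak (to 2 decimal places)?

33.18

Term probabilities: M 0.3613, M+2 0.4796, M+4 0.1591. Base peak = M+2.
P(M+2) = C(2,1) × 0.6011^1 × 0.3989^1 = 2 × 0.6011 × 0.3989 = 0.479558 (base)
P(M+4) = C(2,2) × 0.6011^0 × 0.3989^2 = 1 × 1.0000 × 0.15912121 = 0.159121
Relative intensity = 0.159121 / 0.479558 × 100 = 33.18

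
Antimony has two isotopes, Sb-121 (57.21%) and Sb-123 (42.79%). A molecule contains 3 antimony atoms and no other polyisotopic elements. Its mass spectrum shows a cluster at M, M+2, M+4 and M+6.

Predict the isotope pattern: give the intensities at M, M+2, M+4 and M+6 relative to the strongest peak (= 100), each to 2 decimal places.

44.57 : 100.00 : 74.79 : 18.65

Expanding (0.5721 + 0.4279)^3:
P(M) = 0.5721^3 = 0.187247
P(M+2) = 3 × 0.5721^2 × 0.4279^1 = 0.420153
P(M+4) = 3 × 0.5721^1 × 0.4279^2 = 0.314252
P(M+6) = 0.4279^3 = 0.078348
The M+2 peak is largest (0.420153); scaling to 100 gives 44.57 : 100.00 : 74.79 : 18.65.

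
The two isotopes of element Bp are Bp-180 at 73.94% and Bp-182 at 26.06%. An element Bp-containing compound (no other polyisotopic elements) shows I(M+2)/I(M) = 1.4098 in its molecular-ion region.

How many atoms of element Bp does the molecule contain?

For n independent Bp atoms, I(M+2)/I(M) = n · (abundance Bp-182) / (abundance Bp-180) = n · 0.2606/0.7394.
n = 1.4098 × 0.7394/0.2606 = 4.00 ≈ 4

4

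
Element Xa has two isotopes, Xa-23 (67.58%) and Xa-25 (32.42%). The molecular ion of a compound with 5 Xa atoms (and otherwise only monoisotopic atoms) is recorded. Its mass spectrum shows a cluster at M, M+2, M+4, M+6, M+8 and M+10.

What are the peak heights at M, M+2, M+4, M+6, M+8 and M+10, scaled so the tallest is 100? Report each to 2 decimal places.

41.69 : 100.00 : 95.95 : 46.03 : 11.04 : 1.06

Each Xa atom is independently Xa-23 (p = 0.6758) or Xa-25 (q = 0.3242); the cluster is the binomial expansion (p + q)^5.
P(M) = 0.6758^5 = 0.140958
P(M+2) = 5 × 0.6758^4 × 0.3242^1 = 0.338108
P(M+4) = 10 × 0.6758^3 × 0.3242^2 = 0.324400
P(M+6) = 10 × 0.6758^2 × 0.3242^3 = 0.155624
P(M+8) = 5 × 0.6758^1 × 0.3242^4 = 0.037328
P(M+10) = 0.3242^5 = 0.003582
The M+2 peak is largest (0.338108); scaling to 100 gives 41.69 : 100.00 : 95.95 : 46.03 : 11.04 : 1.06.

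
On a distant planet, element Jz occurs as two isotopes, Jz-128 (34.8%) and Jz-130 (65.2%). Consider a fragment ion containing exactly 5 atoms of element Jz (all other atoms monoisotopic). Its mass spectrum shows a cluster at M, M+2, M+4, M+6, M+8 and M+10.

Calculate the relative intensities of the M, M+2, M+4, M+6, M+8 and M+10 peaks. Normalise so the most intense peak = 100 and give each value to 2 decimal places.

1.52 : 14.24 : 53.37 : 100.00 : 93.68 : 35.10

Expanding (0.348 + 0.652)^5:
P(M) = 0.348^5 = 0.005104
P(M+2) = 5 × 0.348^4 × 0.652^1 = 0.047812
P(M+4) = 10 × 0.348^3 × 0.652^2 = 0.179157
P(M+6) = 10 × 0.348^2 × 0.652^3 = 0.335661
P(M+8) = 5 × 0.348^1 × 0.652^4 = 0.314441
P(M+10) = 0.652^5 = 0.117825
The M+6 peak is largest (0.335661); scaling to 100 gives 1.52 : 14.24 : 53.37 : 100.00 : 93.68 : 35.10.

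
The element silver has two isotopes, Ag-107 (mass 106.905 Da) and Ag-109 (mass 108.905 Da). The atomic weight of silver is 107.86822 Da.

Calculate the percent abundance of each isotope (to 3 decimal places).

Let x be the fractional abundance of Ag-107; then Ag-109 has abundance 1 − x.
106.905·x + 108.905·(1 − x) = 107.86822
(106.905 − 108.905)·x = 107.86822 − 108.905
x = -1.03678 / -2.000 = 0.51839 → 51.839% Ag-107, 48.161% Ag-109.

Ag-107: 51.839%, Ag-109: 48.161%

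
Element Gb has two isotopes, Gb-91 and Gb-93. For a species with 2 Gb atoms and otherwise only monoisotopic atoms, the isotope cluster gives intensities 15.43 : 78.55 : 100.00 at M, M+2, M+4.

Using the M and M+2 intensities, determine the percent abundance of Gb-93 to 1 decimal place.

71.8%

Let p = fractional abundance of Gb-91. I(M+2)/I(M) = [C(2,1)·p^1·(1−p)] / p^2 = 2·(1−p)/p = 78.55/15.43 = 5.0907
(1−p)/p = 5.0907/2 = 2.5454  ⇒  p = 1/(1 + 2.5454) = 0.2821
Gb-91: 28.2%, Gb-93: 71.8%.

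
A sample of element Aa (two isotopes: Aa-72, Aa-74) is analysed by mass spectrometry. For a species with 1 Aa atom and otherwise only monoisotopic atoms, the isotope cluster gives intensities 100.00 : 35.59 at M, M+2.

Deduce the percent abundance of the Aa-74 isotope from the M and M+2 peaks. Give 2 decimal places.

26.25%

Write p for the Aa-72 fraction. I(M+2)/I(M) = [C(1,1)·p^0·(1−p)] / p^1 = 1·(1−p)/p = 35.59/100.00 = 0.3559
(1−p)/p = 0.3559/1 = 0.3559  ⇒  p = 1/(1 + 0.3559) = 0.7375
Aa-72: 73.75%, Aa-74: 26.25%.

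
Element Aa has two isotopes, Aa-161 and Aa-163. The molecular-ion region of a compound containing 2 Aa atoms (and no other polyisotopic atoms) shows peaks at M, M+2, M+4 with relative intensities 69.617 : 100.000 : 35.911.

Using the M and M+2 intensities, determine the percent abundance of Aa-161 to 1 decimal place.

58.2%

Let p = fractional abundance of Aa-161. I(M+2)/I(M) = [C(2,1)·p^1·(1−p)] / p^2 = 2·(1−p)/p = 100.000/69.617 = 1.4364
(1−p)/p = 1.4364/2 = 0.7182  ⇒  p = 1/(1 + 0.7182) = 0.5820
Aa-161: 58.2%, Aa-163: 41.8%.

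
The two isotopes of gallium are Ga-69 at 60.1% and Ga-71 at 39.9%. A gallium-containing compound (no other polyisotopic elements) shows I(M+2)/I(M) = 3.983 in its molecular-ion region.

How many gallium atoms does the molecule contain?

6

The M+2/M ratio from n Ga atoms is n · q/p = n · 0.399/0.601.
n = 3.983 × 0.601/0.399 = 6.00 ≈ 6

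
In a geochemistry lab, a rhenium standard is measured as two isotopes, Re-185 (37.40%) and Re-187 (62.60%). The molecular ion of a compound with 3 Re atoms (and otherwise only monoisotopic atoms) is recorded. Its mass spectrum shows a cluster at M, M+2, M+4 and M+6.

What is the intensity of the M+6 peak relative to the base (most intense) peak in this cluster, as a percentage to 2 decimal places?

(0.3740 + 0.6260)^3 gives M 0.0523, M+2 0.2627, M+4 0.4397, M+6 0.2453; the largest is M+4.
P(M+4) = C(3,2) × 0.3740^1 × 0.6260^2 = 3 × 0.3740 × 0.391876 = 0.439685 (base)
P(M+6) = C(3,3) × 0.3740^0 × 0.6260^3 = 1 × 1.0000 × 0.24531438 = 0.245314
Relative intensity = 0.245314 / 0.439685 × 100 = 55.79

55.79%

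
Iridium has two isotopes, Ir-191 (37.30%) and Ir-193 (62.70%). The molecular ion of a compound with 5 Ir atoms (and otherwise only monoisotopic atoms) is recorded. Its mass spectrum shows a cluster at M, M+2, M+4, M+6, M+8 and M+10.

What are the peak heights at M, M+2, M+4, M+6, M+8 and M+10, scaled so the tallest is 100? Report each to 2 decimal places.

Expanding (0.3730 + 0.6270)^5:
P(M) = 0.3730^5 = 0.007220
P(M+2) = 5 × 0.3730^4 × 0.6270^1 = 0.060684
P(M+4) = 10 × 0.3730^3 × 0.6270^2 = 0.204015
P(M+6) = 10 × 0.3730^2 × 0.6270^3 = 0.342942
P(M+8) = 5 × 0.3730^1 × 0.6270^4 = 0.288237
P(M+10) = 0.6270^5 = 0.096903
The M+6 peak is largest (0.342942); scaling to 100 gives 2.11 : 17.70 : 59.49 : 100.00 : 84.05 : 28.26.

2.11 : 17.70 : 59.49 : 100.00 : 84.05 : 28.26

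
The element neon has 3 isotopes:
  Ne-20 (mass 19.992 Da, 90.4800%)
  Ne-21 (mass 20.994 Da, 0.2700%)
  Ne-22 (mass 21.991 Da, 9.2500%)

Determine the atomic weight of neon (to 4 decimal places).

Weight each isotope mass by its fractional abundance: 0.904800 × 19.992 + 0.002700 × 20.994 + 0.092500 × 21.991
= 18.08876 + 0.05668 + 2.03417 = 20.17961 Da

20.1796 Da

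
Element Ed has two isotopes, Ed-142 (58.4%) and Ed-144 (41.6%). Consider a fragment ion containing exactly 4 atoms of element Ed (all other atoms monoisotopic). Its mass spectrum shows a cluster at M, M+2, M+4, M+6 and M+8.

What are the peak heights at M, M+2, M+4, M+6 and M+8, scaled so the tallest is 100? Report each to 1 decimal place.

32.8 : 93.6 : 100.0 : 47.5 : 8.5

Expanding (0.584 + 0.416)^4:
P(M) = 0.584^4 = 0.116319
P(M+2) = 4 × 0.584^3 × 0.416^1 = 0.331430
P(M+4) = 6 × 0.584^2 × 0.416^2 = 0.354131
P(M+6) = 4 × 0.584^1 × 0.416^3 = 0.168172
P(M+8) = 0.416^4 = 0.029948
The M+4 peak is largest (0.354131); scaling to 100 gives 32.8 : 93.6 : 100.0 : 47.5 : 8.5.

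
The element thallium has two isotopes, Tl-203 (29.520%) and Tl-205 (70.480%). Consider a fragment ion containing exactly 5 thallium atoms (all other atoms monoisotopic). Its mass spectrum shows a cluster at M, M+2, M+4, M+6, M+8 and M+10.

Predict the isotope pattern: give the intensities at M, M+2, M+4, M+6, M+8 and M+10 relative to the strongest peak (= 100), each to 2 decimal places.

Expanding (0.29520 + 0.70480)^5:
P(M) = 0.29520^5 = 0.002242
P(M+2) = 5 × 0.29520^4 × 0.70480^1 = 0.026761
P(M+4) = 10 × 0.29520^3 × 0.70480^2 = 0.127785
P(M+6) = 10 × 0.29520^2 × 0.70480^3 = 0.305092
P(M+8) = 5 × 0.29520^1 × 0.70480^4 = 0.364208
P(M+10) = 0.70480^5 = 0.173912
The M+8 peak is largest (0.364208); scaling to 100 gives 0.62 : 7.35 : 35.09 : 83.77 : 100.00 : 47.75.

0.62 : 7.35 : 35.09 : 83.77 : 100.00 : 47.75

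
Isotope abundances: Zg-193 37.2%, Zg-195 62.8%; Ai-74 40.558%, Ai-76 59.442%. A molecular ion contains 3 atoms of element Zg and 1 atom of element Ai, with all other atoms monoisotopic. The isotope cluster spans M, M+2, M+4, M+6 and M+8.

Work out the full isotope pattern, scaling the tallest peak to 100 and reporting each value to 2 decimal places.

Element Zg pattern (n=3): 0.05147885 : 0.26071546 : 0.44013254 : 0.24767315
Element Ai pattern (n=1): 0.40558 : 0.59442
Convolve the two distributions (both contribute in 2-u steps):
  M: 0.05147885×0.40558 = 0.020879
  M+2: 0.05147885×0.59442 + 0.26071546×0.40558 = 0.136341
  M+4: 0.26071546×0.59442 + 0.44013254×0.40558 = 0.333483
  M+6: 0.44013254×0.59442 + 0.24767315×0.40558 = 0.362075
  M+8: 0.24767315×0.59442 = 0.147222
Scale to base peak (0.362075) = 100: 5.77 : 37.66 : 92.10 : 100.00 : 40.66

5.77 : 37.66 : 92.10 : 100.00 : 40.66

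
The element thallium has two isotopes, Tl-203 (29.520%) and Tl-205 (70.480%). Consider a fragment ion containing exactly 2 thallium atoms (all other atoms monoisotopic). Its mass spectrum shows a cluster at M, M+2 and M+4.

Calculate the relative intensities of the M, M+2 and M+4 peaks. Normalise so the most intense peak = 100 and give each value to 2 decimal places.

The 2 Tl atoms are independent, so intensities follow the terms of (0.29520 + 0.70480)^2.
P(M) = 0.29520^2 = 0.087143
P(M+2) = 2 × 0.29520^1 × 0.70480^1 = 0.416114
P(M+4) = 0.70480^2 = 0.496743
The M+4 peak is largest (0.496743); scaling to 100 gives 17.54 : 83.77 : 100.00.

17.54 : 83.77 : 100.00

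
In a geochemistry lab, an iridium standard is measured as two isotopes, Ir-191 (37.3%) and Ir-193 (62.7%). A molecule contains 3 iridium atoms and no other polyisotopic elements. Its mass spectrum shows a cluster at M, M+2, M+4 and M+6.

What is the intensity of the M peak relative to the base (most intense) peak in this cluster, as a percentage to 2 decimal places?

Term probabilities: M 0.0519, M+2 0.2617, M+4 0.4399, M+6 0.2465. Base peak = M+4.
P(M+4) = C(3,2) × 0.373^1 × 0.627^2 = 3 × 0.3730 × 0.393129 = 0.439911 (base)
P(M) = C(3,0) × 0.373^3 × 0.627^0 = 1 × 0.05189512 × 1.0000 = 0.051895
Relative intensity = 0.051895 / 0.439911 × 100 = 11.80

11.80%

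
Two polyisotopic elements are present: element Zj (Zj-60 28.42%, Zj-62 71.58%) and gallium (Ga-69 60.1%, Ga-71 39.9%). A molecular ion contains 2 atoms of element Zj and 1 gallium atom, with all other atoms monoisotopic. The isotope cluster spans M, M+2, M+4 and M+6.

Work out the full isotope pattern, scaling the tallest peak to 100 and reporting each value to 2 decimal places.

Element Zj pattern (n=2): 0.08076964 : 0.40686072 : 0.51236964
Gallium pattern (n=1): 0.6010 : 0.3990
Convolve the two distributions (both contribute in 2-u steps):
  M: 0.08076964×0.6010 = 0.048543
  M+2: 0.08076964×0.3990 + 0.40686072×0.6010 = 0.276750
  M+4: 0.40686072×0.3990 + 0.51236964×0.6010 = 0.470272
  M+6: 0.51236964×0.3990 = 0.204435
Scale to base peak (0.470272) = 100: 10.32 : 58.85 : 100.00 : 43.47

10.32 : 58.85 : 100.00 : 43.47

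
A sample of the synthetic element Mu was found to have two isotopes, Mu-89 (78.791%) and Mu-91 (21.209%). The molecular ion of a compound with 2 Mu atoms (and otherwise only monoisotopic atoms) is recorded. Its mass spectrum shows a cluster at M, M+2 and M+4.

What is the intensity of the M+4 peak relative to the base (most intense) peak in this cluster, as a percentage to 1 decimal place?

7.2%

(0.78791 + 0.21209)^2 gives M 0.6208, M+2 0.3342, M+4 0.0450; the largest is M.
P(M) = C(2,0) × 0.78791^2 × 0.21209^0 = 1 × 0.62080217 × 1.0000 = 0.620802 (base)
P(M+4) = C(2,2) × 0.78791^0 × 0.21209^2 = 1 × 1.0000 × 0.04498217 = 0.044982
Relative intensity = 0.044982 / 0.620802 × 100 = 7.2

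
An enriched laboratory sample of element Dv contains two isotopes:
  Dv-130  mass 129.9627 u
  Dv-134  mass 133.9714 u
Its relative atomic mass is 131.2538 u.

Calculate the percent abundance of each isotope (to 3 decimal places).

With x = fraction of Dv-130 (so Dv-134 is 1 − x):
129.9627·x + 133.9714·(1 − x) = 131.2538
(129.9627 − 133.9714)·x = 131.2538 − 133.9714
x = -2.7176 / -4.0087 = 0.67793 → 67.793% Dv-130, 32.207% Dv-134.

Dv-130: 67.793%, Dv-134: 32.207%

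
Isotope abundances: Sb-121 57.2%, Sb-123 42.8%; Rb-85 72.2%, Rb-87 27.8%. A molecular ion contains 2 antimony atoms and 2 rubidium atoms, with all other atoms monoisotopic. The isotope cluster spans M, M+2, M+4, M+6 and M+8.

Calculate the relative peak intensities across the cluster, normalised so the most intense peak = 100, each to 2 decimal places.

44.12 : 100.00 : 82.09 : 28.81 : 3.66

Antimony pattern (n=2): 0.327184 : 0.489632 : 0.183184
Rubidium pattern (n=2): 0.521284 : 0.401432 : 0.077284
Convolve the two distributions (both contribute in 2-u steps):
  M: 0.327184×0.521284 = 0.170556
  M+2: 0.327184×0.401432 + 0.489632×0.521284 = 0.386579
  M+4: 0.327184×0.077284 + 0.489632×0.401432 + 0.183184×0.521284 = 0.317331
  M+6: 0.489632×0.077284 + 0.183184×0.401432 = 0.111377
  M+8: 0.183184×0.077284 = 0.014157
Scale to base peak (0.386579) = 100: 44.12 : 100.00 : 82.09 : 28.81 : 3.66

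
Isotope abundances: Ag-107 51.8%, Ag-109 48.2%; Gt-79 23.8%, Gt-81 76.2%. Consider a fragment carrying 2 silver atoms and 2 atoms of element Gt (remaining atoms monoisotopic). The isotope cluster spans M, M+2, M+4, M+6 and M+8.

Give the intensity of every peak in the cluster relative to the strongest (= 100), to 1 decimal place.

4.1 : 33.6 : 93.6 : 100.0 : 36.0

Silver pattern (n=2): 0.268324 : 0.499352 : 0.232324
Element Gt pattern (n=2): 0.056644 : 0.362712 : 0.580644
Convolve the two distributions (both contribute in 2-u steps):
  M: 0.268324×0.056644 = 0.015199
  M+2: 0.268324×0.362712 + 0.499352×0.056644 = 0.125610
  M+4: 0.268324×0.580644 + 0.499352×0.362712 + 0.232324×0.056644 = 0.350081
  M+6: 0.499352×0.580644 + 0.232324×0.362712 = 0.374212
  M+8: 0.232324×0.580644 = 0.134898
Scale to base peak (0.374212) = 100: 4.1 : 33.6 : 93.6 : 100.0 : 36.0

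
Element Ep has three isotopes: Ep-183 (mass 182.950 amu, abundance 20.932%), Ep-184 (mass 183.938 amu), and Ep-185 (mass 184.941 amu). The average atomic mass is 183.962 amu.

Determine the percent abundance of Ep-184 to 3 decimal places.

56.056%

Let x and y be the fractions of Ep-184 and Ep-185. Then x + y = 1 − 0.20932 = 0.79068 and 183.938x + 184.941y = 183.962 − 0.20932×182.950 = 145.666906.
Substituting: 183.938x + 184.941(0.79068 − x) = 145.666906
(183.938 − 184.941)x = -0.56224388  ⇒  x = 0.56056, y = 0.23012
Ep-184: 56.056%, Ep-185: 23.012%.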